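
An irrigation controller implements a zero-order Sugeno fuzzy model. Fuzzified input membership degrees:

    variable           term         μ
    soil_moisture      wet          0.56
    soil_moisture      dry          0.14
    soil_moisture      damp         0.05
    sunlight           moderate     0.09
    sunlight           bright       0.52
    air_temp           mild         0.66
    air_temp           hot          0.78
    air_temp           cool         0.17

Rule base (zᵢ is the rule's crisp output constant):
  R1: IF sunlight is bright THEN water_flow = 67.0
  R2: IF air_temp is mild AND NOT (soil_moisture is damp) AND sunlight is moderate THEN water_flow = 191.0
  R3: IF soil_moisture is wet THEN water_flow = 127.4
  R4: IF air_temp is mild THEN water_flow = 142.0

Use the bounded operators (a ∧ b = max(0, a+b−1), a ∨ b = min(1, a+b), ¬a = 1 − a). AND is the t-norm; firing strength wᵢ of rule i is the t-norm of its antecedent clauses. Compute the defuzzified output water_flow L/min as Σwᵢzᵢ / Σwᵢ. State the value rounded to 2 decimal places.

R1 (z=67.0): bright=0.52 → w = 0.52
R2 (z=191.0): mild=0.66, ¬damp=1−0.05=0.95, moderate=0.09; AND[max(0, a+b−1)] → w = 0.00
R3 (z=127.4): wet=0.56 → w = 0.56
R4 (z=142.0): mild=0.66 → w = 0.66
Weighted average = (0.52·67.0 + 0.00·191.0 + 0.56·127.4 + 0.66·142.0) / (0.52 + 0.00 + 0.56 + 0.66)
  = 199.9040 / 1.7400 = 114.89

114.89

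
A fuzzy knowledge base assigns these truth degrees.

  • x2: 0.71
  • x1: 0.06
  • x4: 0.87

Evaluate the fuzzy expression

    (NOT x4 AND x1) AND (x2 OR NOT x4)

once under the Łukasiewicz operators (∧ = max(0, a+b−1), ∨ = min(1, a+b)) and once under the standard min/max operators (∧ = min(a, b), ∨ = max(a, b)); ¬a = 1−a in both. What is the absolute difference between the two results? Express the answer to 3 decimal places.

0.060

Under Łukasiewicz:
  NOT x4 = 1 − 0.87 = 0.13
  NOT x4 AND x1 = max(0, a+b−1) on (0.13, 0.06) = 0.00
  NOT x4 = 1 − 0.87 = 0.13
  x2 OR NOT x4 = min(1, a+b) on (0.71, 0.13) = 0.84
  (NOT x4 AND x1) AND (x2 OR NOT x4) = max(0, a+b−1) on (0.00, 0.84) = 0.00
  → value = 0.0000
Under standard min/max:
  NOT x4 = 1 − 0.87 = 0.13
  NOT x4 AND x1 = min(a, b) on (0.13, 0.06) = 0.06
  NOT x4 = 1 − 0.87 = 0.13
  x2 OR NOT x4 = max(a, b) on (0.71, 0.13) = 0.71
  (NOT x4 AND x1) AND (x2 OR NOT x4) = min(a, b) on (0.06, 0.71) = 0.06
  → value = 0.0600
|0.0000 − 0.0600| = 0.060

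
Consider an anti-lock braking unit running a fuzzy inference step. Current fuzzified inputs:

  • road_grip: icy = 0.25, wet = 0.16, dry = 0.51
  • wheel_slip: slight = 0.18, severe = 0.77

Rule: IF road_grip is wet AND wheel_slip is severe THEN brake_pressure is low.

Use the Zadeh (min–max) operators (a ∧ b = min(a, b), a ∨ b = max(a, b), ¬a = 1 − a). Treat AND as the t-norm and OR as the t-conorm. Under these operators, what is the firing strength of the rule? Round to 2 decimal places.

0.16

firing strength: wet=0.16, severe=0.77; AND[min(a, b)] → w = 0.16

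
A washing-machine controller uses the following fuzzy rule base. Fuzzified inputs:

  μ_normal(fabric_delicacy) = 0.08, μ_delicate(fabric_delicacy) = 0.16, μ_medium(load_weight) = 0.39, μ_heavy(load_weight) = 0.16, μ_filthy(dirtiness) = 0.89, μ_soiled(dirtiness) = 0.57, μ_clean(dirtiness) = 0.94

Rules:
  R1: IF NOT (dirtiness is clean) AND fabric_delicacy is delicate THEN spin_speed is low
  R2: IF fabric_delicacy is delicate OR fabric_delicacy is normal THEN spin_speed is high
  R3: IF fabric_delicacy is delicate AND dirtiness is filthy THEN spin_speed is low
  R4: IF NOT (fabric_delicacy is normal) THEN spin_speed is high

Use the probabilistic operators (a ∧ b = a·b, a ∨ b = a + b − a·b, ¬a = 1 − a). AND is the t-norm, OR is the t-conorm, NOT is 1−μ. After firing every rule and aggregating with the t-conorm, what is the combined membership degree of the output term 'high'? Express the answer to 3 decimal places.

0.938

R1: ¬clean=1−0.94=0.06, delicate=0.16; AND[a·b] → w = 0.0096
R2: delicate=0.16, normal=0.08; OR[a + b − a·b] → w = 0.2272
R3: delicate=0.16, filthy=0.89; AND[a·b] → w = 0.1424
R4: ¬normal=1−0.08=0.92 → w = 0.9200
Rules with consequent 'high': {R2, R4} → strengths 0.2272, 0.9200
Aggregate via t-conorm [a + b − a·b]: 0.9382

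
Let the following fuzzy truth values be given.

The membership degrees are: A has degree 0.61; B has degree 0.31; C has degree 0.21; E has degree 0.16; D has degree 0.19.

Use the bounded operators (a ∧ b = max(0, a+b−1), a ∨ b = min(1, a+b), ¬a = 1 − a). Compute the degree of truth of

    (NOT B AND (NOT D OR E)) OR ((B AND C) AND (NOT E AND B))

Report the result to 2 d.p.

NOT B = 1 − 0.31 = 0.69
NOT D = 1 − 0.19 = 0.81
NOT D OR E = min(1, a+b) on (0.81, 0.16) = 0.97
NOT B AND (NOT D OR E) = max(0, a+b−1) on (0.69, 0.97) = 0.66
B AND C = max(0, a+b−1) on (0.31, 0.21) = 0.00
NOT E = 1 − 0.16 = 0.84
NOT E AND B = max(0, a+b−1) on (0.84, 0.31) = 0.15
(B AND C) AND (NOT E AND B) = max(0, a+b−1) on (0.00, 0.15) = 0.00
(NOT B AND (NOT D OR E)) OR ((B AND C) AND (NOT E AND B)) = min(1, a+b) on (0.66, 0.00) = 0.66

0.66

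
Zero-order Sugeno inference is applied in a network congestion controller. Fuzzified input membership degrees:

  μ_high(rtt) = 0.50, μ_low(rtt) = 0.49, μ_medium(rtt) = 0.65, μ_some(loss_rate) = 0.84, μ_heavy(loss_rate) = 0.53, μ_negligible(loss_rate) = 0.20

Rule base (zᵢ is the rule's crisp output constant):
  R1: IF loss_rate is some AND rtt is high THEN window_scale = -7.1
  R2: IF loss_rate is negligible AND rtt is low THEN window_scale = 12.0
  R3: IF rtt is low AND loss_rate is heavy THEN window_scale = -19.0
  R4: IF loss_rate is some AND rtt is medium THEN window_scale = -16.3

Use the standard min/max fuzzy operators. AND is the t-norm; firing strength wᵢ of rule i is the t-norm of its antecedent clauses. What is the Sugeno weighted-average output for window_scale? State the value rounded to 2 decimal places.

R1 (z=-7.1): some=0.84, high=0.50; AND[min(a, b)] → w = 0.50
R2 (z=12.0): negligible=0.20, low=0.49; AND[min(a, b)] → w = 0.20
R3 (z=-19.0): low=0.49, heavy=0.53; AND[min(a, b)] → w = 0.49
R4 (z=-16.3): some=0.84, medium=0.65; AND[min(a, b)] → w = 0.65
Weighted average = (0.50·-7.1 + 0.20·12.0 + 0.49·-19.0 + 0.65·-16.3) / (0.50 + 0.20 + 0.49 + 0.65)
  = -21.0550 / 1.8400 = -11.44

-11.44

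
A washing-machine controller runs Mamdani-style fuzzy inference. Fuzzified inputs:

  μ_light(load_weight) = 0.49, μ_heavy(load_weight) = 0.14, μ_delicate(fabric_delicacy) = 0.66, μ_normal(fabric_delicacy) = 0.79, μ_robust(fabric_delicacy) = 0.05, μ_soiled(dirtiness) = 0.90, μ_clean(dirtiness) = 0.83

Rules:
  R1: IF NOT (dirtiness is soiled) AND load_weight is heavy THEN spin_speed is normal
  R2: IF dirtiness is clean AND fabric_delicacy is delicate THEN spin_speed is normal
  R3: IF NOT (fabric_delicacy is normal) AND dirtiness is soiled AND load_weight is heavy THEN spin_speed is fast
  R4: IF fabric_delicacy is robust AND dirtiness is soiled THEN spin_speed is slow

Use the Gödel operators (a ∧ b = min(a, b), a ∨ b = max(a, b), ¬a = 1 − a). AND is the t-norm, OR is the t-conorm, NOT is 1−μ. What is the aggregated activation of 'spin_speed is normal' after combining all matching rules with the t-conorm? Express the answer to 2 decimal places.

0.66

R1: ¬soiled=1−0.90=0.10, heavy=0.14; AND[min(a, b)] → w = 0.10
R2: clean=0.83, delicate=0.66; AND[min(a, b)] → w = 0.66
R3: ¬normal=1−0.79=0.21, soiled=0.90, heavy=0.14; AND[min(a, b)] → w = 0.14
R4: robust=0.05, soiled=0.90; AND[min(a, b)] → w = 0.05
Rules with consequent 'normal': {R1, R2} → strengths 0.10, 0.66
Aggregate via t-conorm [max(a, b)]: 0.66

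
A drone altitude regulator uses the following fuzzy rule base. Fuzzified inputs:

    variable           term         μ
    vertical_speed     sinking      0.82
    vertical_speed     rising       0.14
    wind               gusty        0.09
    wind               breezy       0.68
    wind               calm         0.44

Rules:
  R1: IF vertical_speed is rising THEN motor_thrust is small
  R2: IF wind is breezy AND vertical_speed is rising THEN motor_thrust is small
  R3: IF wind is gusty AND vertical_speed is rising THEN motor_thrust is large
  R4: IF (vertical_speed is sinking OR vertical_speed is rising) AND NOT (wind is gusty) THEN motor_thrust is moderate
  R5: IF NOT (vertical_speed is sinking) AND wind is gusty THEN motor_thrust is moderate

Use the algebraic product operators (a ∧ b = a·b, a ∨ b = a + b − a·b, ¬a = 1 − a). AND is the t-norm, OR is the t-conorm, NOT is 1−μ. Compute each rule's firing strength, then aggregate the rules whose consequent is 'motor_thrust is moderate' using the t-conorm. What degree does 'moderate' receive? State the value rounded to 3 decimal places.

R1: rising=0.14 → w = 0.1400
R2: breezy=0.68, rising=0.14; AND[a·b] → w = 0.0952
R3: gusty=0.09, rising=0.14; AND[a·b] → w = 0.0126
R4: (sinking=0.82 OR rising=0.14) = 0.8452; AND[a·b] with ¬gusty=1−0.09=0.91 → w = 0.7691
R5: ¬sinking=1−0.82=0.18, gusty=0.09; AND[a·b] → w = 0.0162
Rules with consequent 'moderate': {R4, R5} → strengths 0.7691, 0.0162
Aggregate via t-conorm [a + b − a·b]: 0.7729

0.773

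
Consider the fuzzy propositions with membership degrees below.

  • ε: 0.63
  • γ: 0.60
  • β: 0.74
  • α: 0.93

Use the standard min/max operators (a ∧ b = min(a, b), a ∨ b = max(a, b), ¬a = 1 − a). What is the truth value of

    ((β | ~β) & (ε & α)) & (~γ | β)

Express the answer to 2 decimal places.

~β = 1 − 0.74 = 0.26
β | ~β = max(a, b) on (0.74, 0.26) = 0.74
ε & α = min(a, b) on (0.63, 0.93) = 0.63
(β | ~β) & (ε & α) = min(a, b) on (0.74, 0.63) = 0.63
~γ = 1 − 0.60 = 0.40
~γ | β = max(a, b) on (0.40, 0.74) = 0.74
((β | ~β) & (ε & α)) & (~γ | β) = min(a, b) on (0.63, 0.74) = 0.63

0.63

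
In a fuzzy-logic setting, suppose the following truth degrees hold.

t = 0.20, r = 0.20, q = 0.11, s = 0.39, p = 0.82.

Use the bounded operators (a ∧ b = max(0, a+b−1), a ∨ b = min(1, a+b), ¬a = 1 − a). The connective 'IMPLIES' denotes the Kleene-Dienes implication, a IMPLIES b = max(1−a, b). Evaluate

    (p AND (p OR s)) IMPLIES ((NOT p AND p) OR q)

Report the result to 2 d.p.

0.18

p OR s = min(1, a+b) on (0.82, 0.39) = 1.00
p AND (p OR s) = max(0, a+b−1) on (0.82, 1.00) = 0.82
NOT p = 1 − 0.82 = 0.18
NOT p AND p = max(0, a+b−1) on (0.18, 0.82) = 0.00
(NOT p AND p) OR q = min(1, a+b) on (0.00, 0.11) = 0.11
(p AND (p OR s)) IMPLIES ((NOT p AND p) OR q)  [Kleene-Dienes: max(1−a, b)] with a=0.82, b=0.11 → 0.18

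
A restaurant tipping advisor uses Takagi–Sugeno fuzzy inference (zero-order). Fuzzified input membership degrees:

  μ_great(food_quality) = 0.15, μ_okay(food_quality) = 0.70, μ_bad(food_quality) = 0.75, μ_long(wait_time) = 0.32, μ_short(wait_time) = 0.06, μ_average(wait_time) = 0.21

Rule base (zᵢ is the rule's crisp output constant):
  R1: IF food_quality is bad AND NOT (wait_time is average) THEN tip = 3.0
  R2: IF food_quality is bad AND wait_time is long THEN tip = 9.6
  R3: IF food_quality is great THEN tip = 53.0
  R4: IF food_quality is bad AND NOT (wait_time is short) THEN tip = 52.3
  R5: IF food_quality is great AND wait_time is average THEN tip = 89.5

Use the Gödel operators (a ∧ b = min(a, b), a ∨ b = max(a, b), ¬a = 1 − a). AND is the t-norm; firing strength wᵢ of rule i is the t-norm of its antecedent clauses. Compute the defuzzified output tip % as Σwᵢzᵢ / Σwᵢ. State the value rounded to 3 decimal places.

R1 (z=3.0): bad=0.75, ¬average=1−0.21=0.79; AND[min(a, b)] → w = 0.75
R2 (z=9.6): bad=0.75, long=0.32; AND[min(a, b)] → w = 0.32
R3 (z=53.0): great=0.15 → w = 0.15
R4 (z=52.3): bad=0.75, ¬short=1−0.06=0.94; AND[min(a, b)] → w = 0.75
R5 (z=89.5): great=0.15, average=0.21; AND[min(a, b)] → w = 0.15
Weighted average = (0.75·3.0 + 0.32·9.6 + 0.15·53.0 + 0.75·52.3 + 0.15·89.5) / (0.75 + 0.32 + 0.15 + 0.75 + 0.15)
  = 65.9220 / 2.1200 = 31.095

31.095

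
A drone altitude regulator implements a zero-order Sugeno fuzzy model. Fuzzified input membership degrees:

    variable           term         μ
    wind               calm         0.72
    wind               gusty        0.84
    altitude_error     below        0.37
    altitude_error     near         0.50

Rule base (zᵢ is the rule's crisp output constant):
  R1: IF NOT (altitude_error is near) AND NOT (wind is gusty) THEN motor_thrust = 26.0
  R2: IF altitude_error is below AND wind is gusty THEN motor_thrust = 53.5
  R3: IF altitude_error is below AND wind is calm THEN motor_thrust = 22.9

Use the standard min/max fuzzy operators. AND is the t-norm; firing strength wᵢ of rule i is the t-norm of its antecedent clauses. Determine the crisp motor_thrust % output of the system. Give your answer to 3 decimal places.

36.031

R1 (z=26.0): ¬near=1−0.50=0.50, ¬gusty=1−0.84=0.16; AND[min(a, b)] → w = 0.16
R2 (z=53.5): below=0.37, gusty=0.84; AND[min(a, b)] → w = 0.37
R3 (z=22.9): below=0.37, calm=0.72; AND[min(a, b)] → w = 0.37
Weighted average = (0.16·26.0 + 0.37·53.5 + 0.37·22.9) / (0.16 + 0.37 + 0.37)
  = 32.4280 / 0.9000 = 36.031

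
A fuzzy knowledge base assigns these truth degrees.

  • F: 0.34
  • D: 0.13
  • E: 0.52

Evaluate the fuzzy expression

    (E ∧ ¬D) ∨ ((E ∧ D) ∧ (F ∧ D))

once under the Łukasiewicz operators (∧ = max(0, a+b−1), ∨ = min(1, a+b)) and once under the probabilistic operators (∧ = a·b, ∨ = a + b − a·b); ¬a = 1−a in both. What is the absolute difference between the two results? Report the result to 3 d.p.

0.064

Under Łukasiewicz:
  ¬D = 1 − 0.13 = 0.87
  E ∧ ¬D = max(0, a+b−1) on (0.52, 0.87) = 0.39
  E ∧ D = max(0, a+b−1) on (0.52, 0.13) = 0.00
  F ∧ D = max(0, a+b−1) on (0.34, 0.13) = 0.00
  (E ∧ D) ∧ (F ∧ D) = max(0, a+b−1) on (0.00, 0.00) = 0.00
  (E ∧ ¬D) ∨ ((E ∧ D) ∧ (F ∧ D)) = min(1, a+b) on (0.39, 0.00) = 0.39
  → value = 0.3900
Under probabilistic:
  ¬D = 1 − 0.1300 = 0.8700
  E ∧ ¬D = a·b on (0.5200, 0.8700) = 0.4524
  E ∧ D = a·b on (0.5200, 0.1300) = 0.0676
  F ∧ D = a·b on (0.3400, 0.1300) = 0.0442
  (E ∧ D) ∧ (F ∧ D) = a·b on (0.0676, 0.0442) = 0.0030
  (E ∧ ¬D) ∨ ((E ∧ D) ∧ (F ∧ D)) = a + b − a·b on (0.4524, 0.0030) = 0.4540
  → value = 0.4540
|0.3900 − 0.4540| = 0.064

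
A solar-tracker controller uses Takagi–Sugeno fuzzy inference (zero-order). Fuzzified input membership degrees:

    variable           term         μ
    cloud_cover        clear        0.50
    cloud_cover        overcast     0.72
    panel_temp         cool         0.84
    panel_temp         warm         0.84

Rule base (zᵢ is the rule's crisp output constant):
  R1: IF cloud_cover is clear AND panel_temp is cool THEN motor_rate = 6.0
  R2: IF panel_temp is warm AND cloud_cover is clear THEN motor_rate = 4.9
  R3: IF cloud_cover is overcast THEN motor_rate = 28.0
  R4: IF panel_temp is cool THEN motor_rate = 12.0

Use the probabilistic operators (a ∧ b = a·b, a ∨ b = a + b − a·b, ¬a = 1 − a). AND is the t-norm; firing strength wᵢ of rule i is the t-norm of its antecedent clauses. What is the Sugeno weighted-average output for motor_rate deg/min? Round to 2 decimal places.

14.51

R1 (z=6.0): clear=0.50, cool=0.84; AND[a·b] → w = 0.4200
R2 (z=4.9): warm=0.84, clear=0.50; AND[a·b] → w = 0.4200
R3 (z=28.0): overcast=0.72 → w = 0.7200
R4 (z=12.0): cool=0.84 → w = 0.8400
Weighted average = (0.4200·6.0 + 0.4200·4.9 + 0.7200·28.0 + 0.8400·12.0) / (0.4200 + 0.4200 + 0.7200 + 0.8400)
  = 34.8180 / 2.4000 = 14.51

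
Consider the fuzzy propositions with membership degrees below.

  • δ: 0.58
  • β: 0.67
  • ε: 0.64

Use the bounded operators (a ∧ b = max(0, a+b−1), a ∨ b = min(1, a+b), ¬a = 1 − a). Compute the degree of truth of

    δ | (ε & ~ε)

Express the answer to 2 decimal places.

0.58

~ε = 1 − 0.64 = 0.36
ε & ~ε = max(0, a+b−1) on (0.64, 0.36) = 0.00
δ | (ε & ~ε) = min(1, a+b) on (0.58, 0.00) = 0.58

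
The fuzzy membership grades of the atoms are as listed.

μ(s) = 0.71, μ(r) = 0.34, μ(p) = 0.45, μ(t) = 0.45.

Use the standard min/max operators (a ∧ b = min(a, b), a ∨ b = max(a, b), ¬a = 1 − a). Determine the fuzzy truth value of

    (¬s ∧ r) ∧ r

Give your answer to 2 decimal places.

0.29

¬s = 1 − 0.71 = 0.29
¬s ∧ r = min(a, b) on (0.29, 0.34) = 0.29
(¬s ∧ r) ∧ r = min(a, b) on (0.29, 0.34) = 0.29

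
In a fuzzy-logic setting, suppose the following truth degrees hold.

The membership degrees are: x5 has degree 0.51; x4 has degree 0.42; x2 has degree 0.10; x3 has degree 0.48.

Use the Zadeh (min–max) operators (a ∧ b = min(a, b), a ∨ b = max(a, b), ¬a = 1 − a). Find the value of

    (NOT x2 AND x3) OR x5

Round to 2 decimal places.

0.51

NOT x2 = 1 − 0.10 = 0.90
NOT x2 AND x3 = min(a, b) on (0.90, 0.48) = 0.48
(NOT x2 AND x3) OR x5 = max(a, b) on (0.48, 0.51) = 0.51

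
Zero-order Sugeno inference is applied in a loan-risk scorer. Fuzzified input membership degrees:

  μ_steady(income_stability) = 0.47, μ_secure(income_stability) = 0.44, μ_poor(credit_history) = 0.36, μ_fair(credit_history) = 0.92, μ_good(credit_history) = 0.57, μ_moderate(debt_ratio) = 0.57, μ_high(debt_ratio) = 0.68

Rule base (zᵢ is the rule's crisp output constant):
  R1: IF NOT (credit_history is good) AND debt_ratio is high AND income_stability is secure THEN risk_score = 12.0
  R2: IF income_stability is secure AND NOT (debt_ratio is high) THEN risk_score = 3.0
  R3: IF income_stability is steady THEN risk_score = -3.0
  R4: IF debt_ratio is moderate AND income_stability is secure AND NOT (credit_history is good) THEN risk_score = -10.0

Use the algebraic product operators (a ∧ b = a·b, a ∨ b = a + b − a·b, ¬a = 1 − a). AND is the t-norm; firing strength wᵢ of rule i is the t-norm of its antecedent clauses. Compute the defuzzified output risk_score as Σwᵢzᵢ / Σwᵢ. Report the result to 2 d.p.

-0.62

R1 (z=12.0): ¬good=1−0.57=0.43, high=0.68, secure=0.44; AND[a·b] → w = 0.1287
R2 (z=3.0): secure=0.44, ¬high=1−0.68=0.32; AND[a·b] → w = 0.1408
R3 (z=-3.0): steady=0.47 → w = 0.4700
R4 (z=-10.0): moderate=0.57, secure=0.44, ¬good=1−0.57=0.43; AND[a·b] → w = 0.1078
Weighted average = (0.1287·12.0 + 0.1408·3.0 + 0.4700·-3.0 + 0.1078·-10.0) / (0.1287 + 0.1408 + 0.4700 + 0.1078)
  = -0.5222 / 0.8473 = -0.62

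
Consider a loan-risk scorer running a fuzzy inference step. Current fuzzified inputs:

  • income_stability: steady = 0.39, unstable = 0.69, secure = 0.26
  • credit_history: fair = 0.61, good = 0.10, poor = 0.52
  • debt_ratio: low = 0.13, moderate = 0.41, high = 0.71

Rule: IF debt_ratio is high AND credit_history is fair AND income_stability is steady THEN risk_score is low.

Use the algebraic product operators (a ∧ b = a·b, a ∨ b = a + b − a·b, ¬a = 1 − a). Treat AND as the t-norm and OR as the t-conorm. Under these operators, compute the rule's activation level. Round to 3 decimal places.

firing strength: high=0.71, fair=0.61, steady=0.39; AND[a·b] → w = 0.1689

0.169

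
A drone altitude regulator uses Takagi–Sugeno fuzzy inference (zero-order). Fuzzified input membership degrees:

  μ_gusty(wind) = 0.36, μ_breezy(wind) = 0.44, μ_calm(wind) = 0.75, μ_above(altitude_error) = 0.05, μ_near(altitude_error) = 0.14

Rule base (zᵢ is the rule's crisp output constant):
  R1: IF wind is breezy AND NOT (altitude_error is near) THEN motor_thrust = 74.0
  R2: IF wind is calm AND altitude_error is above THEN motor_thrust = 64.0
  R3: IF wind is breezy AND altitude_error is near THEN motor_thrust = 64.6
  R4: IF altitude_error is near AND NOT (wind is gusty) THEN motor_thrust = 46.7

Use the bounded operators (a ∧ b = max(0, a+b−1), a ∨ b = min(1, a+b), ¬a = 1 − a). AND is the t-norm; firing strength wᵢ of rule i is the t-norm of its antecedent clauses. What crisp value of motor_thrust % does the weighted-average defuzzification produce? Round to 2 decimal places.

74.00

R1 (z=74.0): breezy=0.44, ¬near=1−0.14=0.86; AND[max(0, a+b−1)] → w = 0.30
R2 (z=64.0): calm=0.75, above=0.05; AND[max(0, a+b−1)] → w = 0.00
R3 (z=64.6): breezy=0.44, near=0.14; AND[max(0, a+b−1)] → w = 0.00
R4 (z=46.7): near=0.14, ¬gusty=1−0.36=0.64; AND[max(0, a+b−1)] → w = 0.00
Weighted average = (0.30·74.0 + 0.00·64.0 + 0.00·64.6 + 0.00·46.7) / (0.30 + 0.00 + 0.00 + 0.00)
  = 22.2000 / 0.3000 = 74.00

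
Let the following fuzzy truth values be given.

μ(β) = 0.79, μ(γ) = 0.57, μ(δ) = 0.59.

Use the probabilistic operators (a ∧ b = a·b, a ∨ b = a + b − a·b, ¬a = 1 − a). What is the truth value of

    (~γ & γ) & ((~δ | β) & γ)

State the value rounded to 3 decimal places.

0.122

~γ = 1 − 0.5700 = 0.4300
~γ & γ = a·b on (0.4300, 0.5700) = 0.2451
~δ = 1 − 0.5900 = 0.4100
~δ | β = a + b − a·b on (0.4100, 0.7900) = 0.8761
(~δ | β) & γ = a·b on (0.8761, 0.5700) = 0.4994
(~γ & γ) & ((~δ | β) & γ) = a·b on (0.2451, 0.4994) = 0.1224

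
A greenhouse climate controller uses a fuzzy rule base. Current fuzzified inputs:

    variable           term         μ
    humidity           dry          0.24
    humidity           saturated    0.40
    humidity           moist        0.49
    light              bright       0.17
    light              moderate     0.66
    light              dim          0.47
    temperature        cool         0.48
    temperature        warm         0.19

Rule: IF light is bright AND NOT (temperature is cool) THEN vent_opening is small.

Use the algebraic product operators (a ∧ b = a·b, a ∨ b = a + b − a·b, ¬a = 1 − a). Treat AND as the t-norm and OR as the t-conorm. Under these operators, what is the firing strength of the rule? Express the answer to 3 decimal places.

0.088

firing strength: bright=0.17, ¬cool=1−0.48=0.52; AND[a·b] → w = 0.0884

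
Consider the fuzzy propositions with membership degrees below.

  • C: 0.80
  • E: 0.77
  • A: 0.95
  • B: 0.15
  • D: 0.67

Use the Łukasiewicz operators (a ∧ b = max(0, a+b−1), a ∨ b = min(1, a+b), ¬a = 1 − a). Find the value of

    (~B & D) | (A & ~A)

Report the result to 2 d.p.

0.52

~B = 1 − 0.15 = 0.85
~B & D = max(0, a+b−1) on (0.85, 0.67) = 0.52
~A = 1 − 0.95 = 0.05
A & ~A = max(0, a+b−1) on (0.95, 0.05) = 0.00
(~B & D) | (A & ~A) = min(1, a+b) on (0.52, 0.00) = 0.52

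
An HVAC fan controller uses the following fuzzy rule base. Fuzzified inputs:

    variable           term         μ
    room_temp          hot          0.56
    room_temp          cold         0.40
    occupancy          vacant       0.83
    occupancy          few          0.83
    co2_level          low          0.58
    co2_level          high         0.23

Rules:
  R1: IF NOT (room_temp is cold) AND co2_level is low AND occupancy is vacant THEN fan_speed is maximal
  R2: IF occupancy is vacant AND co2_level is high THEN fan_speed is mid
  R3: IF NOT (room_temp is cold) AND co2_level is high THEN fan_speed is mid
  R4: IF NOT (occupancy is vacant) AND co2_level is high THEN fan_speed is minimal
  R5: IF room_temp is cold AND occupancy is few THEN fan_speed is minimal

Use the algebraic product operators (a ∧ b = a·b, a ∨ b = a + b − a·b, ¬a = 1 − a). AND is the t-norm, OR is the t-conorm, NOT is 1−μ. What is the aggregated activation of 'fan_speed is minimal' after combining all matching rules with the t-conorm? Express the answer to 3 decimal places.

R1: ¬cold=1−0.40=0.60, low=0.58, vacant=0.83; AND[a·b] → w = 0.2888
R2: vacant=0.83, high=0.23; AND[a·b] → w = 0.1909
R3: ¬cold=1−0.40=0.60, high=0.23; AND[a·b] → w = 0.1380
R4: ¬vacant=1−0.83=0.17, high=0.23; AND[a·b] → w = 0.0391
R5: cold=0.40, few=0.83; AND[a·b] → w = 0.3320
Rules with consequent 'minimal': {R4, R5} → strengths 0.0391, 0.3320
Aggregate via t-conorm [a + b − a·b]: 0.3581

0.358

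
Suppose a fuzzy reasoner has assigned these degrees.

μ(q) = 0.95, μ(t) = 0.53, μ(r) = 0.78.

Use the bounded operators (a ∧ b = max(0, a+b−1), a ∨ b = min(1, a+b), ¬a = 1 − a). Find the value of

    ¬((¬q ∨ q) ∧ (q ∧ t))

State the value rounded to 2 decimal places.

0.52

¬q = 1 − 0.95 = 0.05
¬q ∨ q = min(1, a+b) on (0.05, 0.95) = 1.00
q ∧ t = max(0, a+b−1) on (0.95, 0.53) = 0.48
(¬q ∨ q) ∧ (q ∧ t) = max(0, a+b−1) on (1.00, 0.48) = 0.48
¬((¬q ∨ q) ∧ (q ∧ t)) = 1 − 0.48 = 0.52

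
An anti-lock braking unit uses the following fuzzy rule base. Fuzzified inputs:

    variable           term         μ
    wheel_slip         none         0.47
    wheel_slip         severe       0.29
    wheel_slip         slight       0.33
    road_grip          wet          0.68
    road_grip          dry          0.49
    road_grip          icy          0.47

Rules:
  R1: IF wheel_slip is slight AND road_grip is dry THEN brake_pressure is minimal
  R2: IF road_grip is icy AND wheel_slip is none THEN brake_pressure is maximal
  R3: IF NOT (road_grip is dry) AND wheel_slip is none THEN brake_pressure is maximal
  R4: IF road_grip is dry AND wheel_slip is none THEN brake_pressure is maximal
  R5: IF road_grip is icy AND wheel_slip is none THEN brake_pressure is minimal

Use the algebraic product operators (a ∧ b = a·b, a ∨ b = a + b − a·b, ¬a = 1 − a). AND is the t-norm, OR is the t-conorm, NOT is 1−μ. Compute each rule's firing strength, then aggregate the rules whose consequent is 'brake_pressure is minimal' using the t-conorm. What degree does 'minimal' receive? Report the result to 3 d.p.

0.347

R1: slight=0.33, dry=0.49; AND[a·b] → w = 0.1617
R2: icy=0.47, none=0.47; AND[a·b] → w = 0.2209
R3: ¬dry=1−0.49=0.51, none=0.47; AND[a·b] → w = 0.2397
R4: dry=0.49, none=0.47; AND[a·b] → w = 0.2303
R5: icy=0.47, none=0.47; AND[a·b] → w = 0.2209
Rules with consequent 'minimal': {R1, R5} → strengths 0.1617, 0.2209
Aggregate via t-conorm [a + b − a·b]: 0.3469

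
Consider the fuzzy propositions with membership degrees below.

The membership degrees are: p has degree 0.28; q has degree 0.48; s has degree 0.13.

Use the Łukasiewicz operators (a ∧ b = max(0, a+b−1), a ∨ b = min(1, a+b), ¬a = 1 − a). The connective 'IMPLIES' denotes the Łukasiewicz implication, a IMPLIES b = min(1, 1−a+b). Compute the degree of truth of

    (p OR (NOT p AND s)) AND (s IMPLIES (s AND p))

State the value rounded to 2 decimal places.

0.15

NOT p = 1 − 0.28 = 0.72
NOT p AND s = max(0, a+b−1) on (0.72, 0.13) = 0.00
p OR (NOT p AND s) = min(1, a+b) on (0.28, 0.00) = 0.28
s AND p = max(0, a+b−1) on (0.13, 0.28) = 0.00
s IMPLIES (s AND p)  [Łukasiewicz: min(1, 1−a+b)] with a=0.13, b=0.00 → 0.87
(p OR (NOT p AND s)) AND (s IMPLIES (s AND p)) = max(0, a+b−1) on (0.28, 0.87) = 0.15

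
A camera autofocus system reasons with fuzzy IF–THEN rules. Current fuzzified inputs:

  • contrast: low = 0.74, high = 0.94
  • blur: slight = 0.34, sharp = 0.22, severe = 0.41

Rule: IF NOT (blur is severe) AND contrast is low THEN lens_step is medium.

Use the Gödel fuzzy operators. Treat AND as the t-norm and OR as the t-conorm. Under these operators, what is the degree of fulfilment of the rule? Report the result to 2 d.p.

firing strength: ¬severe=1−0.41=0.59, low=0.74; AND[min(a, b)] → w = 0.59

0.59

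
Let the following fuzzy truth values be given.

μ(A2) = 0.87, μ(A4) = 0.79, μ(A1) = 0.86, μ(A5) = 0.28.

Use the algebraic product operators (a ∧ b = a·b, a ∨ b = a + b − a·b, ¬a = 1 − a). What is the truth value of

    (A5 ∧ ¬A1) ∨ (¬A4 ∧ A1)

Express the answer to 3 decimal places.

0.213

¬A1 = 1 − 0.8600 = 0.1400
A5 ∧ ¬A1 = a·b on (0.2800, 0.1400) = 0.0392
¬A4 = 1 − 0.7900 = 0.2100
¬A4 ∧ A1 = a·b on (0.2100, 0.8600) = 0.1806
(A5 ∧ ¬A1) ∨ (¬A4 ∧ A1) = a + b − a·b on (0.0392, 0.1806) = 0.2127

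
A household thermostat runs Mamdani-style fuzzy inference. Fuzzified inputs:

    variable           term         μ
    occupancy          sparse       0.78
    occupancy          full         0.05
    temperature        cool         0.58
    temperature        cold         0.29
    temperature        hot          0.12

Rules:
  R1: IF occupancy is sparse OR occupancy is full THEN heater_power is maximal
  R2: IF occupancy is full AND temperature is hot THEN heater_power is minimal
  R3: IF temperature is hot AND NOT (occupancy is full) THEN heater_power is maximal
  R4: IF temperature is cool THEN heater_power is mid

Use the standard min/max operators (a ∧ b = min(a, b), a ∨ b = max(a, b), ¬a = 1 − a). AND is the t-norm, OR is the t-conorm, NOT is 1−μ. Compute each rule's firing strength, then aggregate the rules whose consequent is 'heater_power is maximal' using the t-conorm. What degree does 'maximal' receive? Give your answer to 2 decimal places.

R1: sparse=0.78, full=0.05; OR[max(a, b)] → w = 0.78
R2: full=0.05, hot=0.12; AND[min(a, b)] → w = 0.05
R3: hot=0.12, ¬full=1−0.05=0.95; AND[min(a, b)] → w = 0.12
R4: cool=0.58 → w = 0.58
Rules with consequent 'maximal': {R1, R3} → strengths 0.78, 0.12
Aggregate via t-conorm [max(a, b)]: 0.78

0.78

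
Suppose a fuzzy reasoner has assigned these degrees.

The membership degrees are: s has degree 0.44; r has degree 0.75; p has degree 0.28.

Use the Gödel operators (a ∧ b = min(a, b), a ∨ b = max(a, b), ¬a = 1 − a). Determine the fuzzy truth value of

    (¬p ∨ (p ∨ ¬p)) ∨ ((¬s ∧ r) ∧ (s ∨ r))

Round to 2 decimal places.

0.72

¬p = 1 − 0.28 = 0.72
¬p = 1 − 0.28 = 0.72
p ∨ ¬p = max(a, b) on (0.28, 0.72) = 0.72
¬p ∨ (p ∨ ¬p) = max(a, b) on (0.72, 0.72) = 0.72
¬s = 1 − 0.44 = 0.56
¬s ∧ r = min(a, b) on (0.56, 0.75) = 0.56
s ∨ r = max(a, b) on (0.44, 0.75) = 0.75
(¬s ∧ r) ∧ (s ∨ r) = min(a, b) on (0.56, 0.75) = 0.56
(¬p ∨ (p ∨ ¬p)) ∨ ((¬s ∧ r) ∧ (s ∨ r)) = max(a, b) on (0.72, 0.56) = 0.72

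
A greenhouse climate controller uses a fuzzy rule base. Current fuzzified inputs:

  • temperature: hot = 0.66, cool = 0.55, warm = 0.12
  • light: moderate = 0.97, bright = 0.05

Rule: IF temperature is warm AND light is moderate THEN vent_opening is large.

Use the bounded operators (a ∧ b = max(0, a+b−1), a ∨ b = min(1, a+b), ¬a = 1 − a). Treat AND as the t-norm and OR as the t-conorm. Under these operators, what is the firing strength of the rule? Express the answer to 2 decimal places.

0.09

firing strength: warm=0.12, moderate=0.97; AND[max(0, a+b−1)] → w = 0.09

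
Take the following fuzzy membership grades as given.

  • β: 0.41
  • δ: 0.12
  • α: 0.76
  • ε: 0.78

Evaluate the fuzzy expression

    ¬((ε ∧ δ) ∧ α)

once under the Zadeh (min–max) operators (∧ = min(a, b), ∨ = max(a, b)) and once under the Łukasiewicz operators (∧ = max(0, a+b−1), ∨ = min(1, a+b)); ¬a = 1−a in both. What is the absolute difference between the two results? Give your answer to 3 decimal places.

Under Zadeh (min–max):
  ε ∧ δ = min(a, b) on (0.78, 0.12) = 0.12
  (ε ∧ δ) ∧ α = min(a, b) on (0.12, 0.76) = 0.12
  ¬((ε ∧ δ) ∧ α) = 1 − 0.12 = 0.88
  → value = 0.8800
Under Łukasiewicz:
  ε ∧ δ = max(0, a+b−1) on (0.78, 0.12) = 0.00
  (ε ∧ δ) ∧ α = max(0, a+b−1) on (0.00, 0.76) = 0.00
  ¬((ε ∧ δ) ∧ α) = 1 − 0.00 = 1.00
  → value = 1.0000
|0.8800 − 1.0000| = 0.120

0.120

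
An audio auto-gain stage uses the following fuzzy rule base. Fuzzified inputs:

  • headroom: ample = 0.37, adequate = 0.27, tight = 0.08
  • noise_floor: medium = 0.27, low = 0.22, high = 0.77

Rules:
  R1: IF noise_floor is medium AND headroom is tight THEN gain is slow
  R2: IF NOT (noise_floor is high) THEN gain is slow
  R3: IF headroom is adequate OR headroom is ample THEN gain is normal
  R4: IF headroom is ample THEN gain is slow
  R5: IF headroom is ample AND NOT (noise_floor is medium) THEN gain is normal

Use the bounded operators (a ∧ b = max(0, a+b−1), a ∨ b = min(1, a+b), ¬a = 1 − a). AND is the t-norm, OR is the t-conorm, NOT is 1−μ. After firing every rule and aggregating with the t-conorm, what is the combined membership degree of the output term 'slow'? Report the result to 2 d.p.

0.60

R1: medium=0.27, tight=0.08; AND[max(0, a+b−1)] → w = 0.00
R2: ¬high=1−0.77=0.23 → w = 0.23
R3: adequate=0.27, ample=0.37; OR[min(1, a+b)] → w = 0.64
R4: ample=0.37 → w = 0.37
R5: ample=0.37, ¬medium=1−0.27=0.73; AND[max(0, a+b−1)] → w = 0.10
Rules with consequent 'slow': {R1, R2, R4} → strengths 0.00, 0.23, 0.37
Aggregate via t-conorm [min(1, a+b)]: 0.60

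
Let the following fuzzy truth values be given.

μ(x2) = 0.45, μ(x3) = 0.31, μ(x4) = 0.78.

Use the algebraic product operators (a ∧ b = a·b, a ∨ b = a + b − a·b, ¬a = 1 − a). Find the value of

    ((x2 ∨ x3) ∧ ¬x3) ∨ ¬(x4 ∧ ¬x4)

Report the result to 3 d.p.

x2 ∨ x3 = a + b − a·b on (0.4500, 0.3100) = 0.6205
¬x3 = 1 − 0.3100 = 0.6900
(x2 ∨ x3) ∧ ¬x3 = a·b on (0.6205, 0.6900) = 0.4281
¬x4 = 1 − 0.7800 = 0.2200
x4 ∧ ¬x4 = a·b on (0.7800, 0.2200) = 0.1716
¬(x4 ∧ ¬x4) = 1 − 0.1716 = 0.8284
((x2 ∨ x3) ∧ ¬x3) ∨ ¬(x4 ∧ ¬x4) = a + b − a·b on (0.4281, 0.8284) = 0.9019

0.902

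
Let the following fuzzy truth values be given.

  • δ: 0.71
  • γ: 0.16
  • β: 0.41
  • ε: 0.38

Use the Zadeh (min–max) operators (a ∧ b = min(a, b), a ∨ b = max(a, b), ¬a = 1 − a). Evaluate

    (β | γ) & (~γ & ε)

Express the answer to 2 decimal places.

β | γ = max(a, b) on (0.41, 0.16) = 0.41
~γ = 1 − 0.16 = 0.84
~γ & ε = min(a, b) on (0.84, 0.38) = 0.38
(β | γ) & (~γ & ε) = min(a, b) on (0.41, 0.38) = 0.38

0.38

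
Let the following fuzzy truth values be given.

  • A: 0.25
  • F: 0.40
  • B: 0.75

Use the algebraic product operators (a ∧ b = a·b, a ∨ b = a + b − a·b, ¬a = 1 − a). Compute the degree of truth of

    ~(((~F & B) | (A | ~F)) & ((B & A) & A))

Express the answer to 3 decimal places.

~F = 1 − 0.4000 = 0.6000
~F & B = a·b on (0.6000, 0.7500) = 0.4500
~F = 1 − 0.4000 = 0.6000
A | ~F = a + b − a·b on (0.2500, 0.6000) = 0.7000
(~F & B) | (A | ~F) = a + b − a·b on (0.4500, 0.7000) = 0.8350
B & A = a·b on (0.7500, 0.2500) = 0.1875
(B & A) & A = a·b on (0.1875, 0.2500) = 0.0469
((~F & B) | (A | ~F)) & ((B & A) & A) = a·b on (0.8350, 0.0469) = 0.0391
~(((~F & B) | (A | ~F)) & ((B & A) & A)) = 1 − 0.0391 = 0.9609

0.961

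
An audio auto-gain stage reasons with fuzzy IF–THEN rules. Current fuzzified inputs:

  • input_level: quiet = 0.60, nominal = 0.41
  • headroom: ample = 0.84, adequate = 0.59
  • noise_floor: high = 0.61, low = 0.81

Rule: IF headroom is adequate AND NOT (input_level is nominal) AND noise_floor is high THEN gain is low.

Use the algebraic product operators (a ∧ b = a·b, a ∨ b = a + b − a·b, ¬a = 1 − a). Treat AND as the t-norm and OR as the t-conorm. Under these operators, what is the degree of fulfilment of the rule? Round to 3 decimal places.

0.212

firing strength: adequate=0.59, ¬nominal=1−0.41=0.59, high=0.61; AND[a·b] → w = 0.2123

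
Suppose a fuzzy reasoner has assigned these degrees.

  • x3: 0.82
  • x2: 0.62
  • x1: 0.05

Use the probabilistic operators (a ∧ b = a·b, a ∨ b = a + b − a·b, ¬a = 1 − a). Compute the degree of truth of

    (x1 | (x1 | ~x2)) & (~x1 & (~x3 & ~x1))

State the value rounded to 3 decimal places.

~x2 = 1 − 0.6200 = 0.3800
x1 | ~x2 = a + b − a·b on (0.0500, 0.3800) = 0.4110
x1 | (x1 | ~x2) = a + b − a·b on (0.0500, 0.4110) = 0.4404
~x1 = 1 − 0.0500 = 0.9500
~x3 = 1 − 0.8200 = 0.1800
~x1 = 1 − 0.0500 = 0.9500
~x3 & ~x1 = a·b on (0.1800, 0.9500) = 0.1710
~x1 & (~x3 & ~x1) = a·b on (0.9500, 0.1710) = 0.1625
(x1 | (x1 | ~x2)) & (~x1 & (~x3 & ~x1)) = a·b on (0.4404, 0.1625) = 0.0716

0.072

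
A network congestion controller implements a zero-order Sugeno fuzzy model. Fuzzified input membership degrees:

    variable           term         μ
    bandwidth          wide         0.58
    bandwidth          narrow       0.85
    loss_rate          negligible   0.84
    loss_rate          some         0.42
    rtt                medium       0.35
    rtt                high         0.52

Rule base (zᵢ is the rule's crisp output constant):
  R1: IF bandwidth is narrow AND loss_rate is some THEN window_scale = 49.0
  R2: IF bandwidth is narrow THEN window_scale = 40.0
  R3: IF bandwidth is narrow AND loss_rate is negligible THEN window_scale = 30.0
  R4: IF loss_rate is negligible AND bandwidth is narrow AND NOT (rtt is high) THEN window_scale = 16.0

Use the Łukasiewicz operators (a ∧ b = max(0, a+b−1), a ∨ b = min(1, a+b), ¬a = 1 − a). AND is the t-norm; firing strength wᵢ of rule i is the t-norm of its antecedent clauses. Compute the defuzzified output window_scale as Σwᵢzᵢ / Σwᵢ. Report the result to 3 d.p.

35.682

R1 (z=49.0): narrow=0.85, some=0.42; AND[max(0, a+b−1)] → w = 0.27
R2 (z=40.0): narrow=0.85 → w = 0.85
R3 (z=30.0): narrow=0.85, negligible=0.84; AND[max(0, a+b−1)] → w = 0.69
R4 (z=16.0): negligible=0.84, narrow=0.85, ¬high=1−0.52=0.48; AND[max(0, a+b−1)] → w = 0.17
Weighted average = (0.27·49.0 + 0.85·40.0 + 0.69·30.0 + 0.17·16.0) / (0.27 + 0.85 + 0.69 + 0.17)
  = 70.6500 / 1.9800 = 35.682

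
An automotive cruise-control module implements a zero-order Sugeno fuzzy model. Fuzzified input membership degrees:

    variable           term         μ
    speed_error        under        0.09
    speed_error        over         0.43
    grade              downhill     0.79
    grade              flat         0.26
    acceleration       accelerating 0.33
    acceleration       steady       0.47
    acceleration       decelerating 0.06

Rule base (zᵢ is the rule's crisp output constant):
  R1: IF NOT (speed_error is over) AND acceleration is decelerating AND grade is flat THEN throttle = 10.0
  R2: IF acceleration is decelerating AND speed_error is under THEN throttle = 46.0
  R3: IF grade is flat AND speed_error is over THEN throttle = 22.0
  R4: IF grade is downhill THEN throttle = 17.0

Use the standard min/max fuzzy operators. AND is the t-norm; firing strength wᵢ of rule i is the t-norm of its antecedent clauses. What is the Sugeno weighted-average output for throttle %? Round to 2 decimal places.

R1 (z=10.0): ¬over=1−0.43=0.57, decelerating=0.06, flat=0.26; AND[min(a, b)] → w = 0.06
R2 (z=46.0): decelerating=0.06, under=0.09; AND[min(a, b)] → w = 0.06
R3 (z=22.0): flat=0.26, over=0.43; AND[min(a, b)] → w = 0.26
R4 (z=17.0): downhill=0.79 → w = 0.79
Weighted average = (0.06·10.0 + 0.06·46.0 + 0.26·22.0 + 0.79·17.0) / (0.06 + 0.06 + 0.26 + 0.79)
  = 22.5100 / 1.1700 = 19.24

19.24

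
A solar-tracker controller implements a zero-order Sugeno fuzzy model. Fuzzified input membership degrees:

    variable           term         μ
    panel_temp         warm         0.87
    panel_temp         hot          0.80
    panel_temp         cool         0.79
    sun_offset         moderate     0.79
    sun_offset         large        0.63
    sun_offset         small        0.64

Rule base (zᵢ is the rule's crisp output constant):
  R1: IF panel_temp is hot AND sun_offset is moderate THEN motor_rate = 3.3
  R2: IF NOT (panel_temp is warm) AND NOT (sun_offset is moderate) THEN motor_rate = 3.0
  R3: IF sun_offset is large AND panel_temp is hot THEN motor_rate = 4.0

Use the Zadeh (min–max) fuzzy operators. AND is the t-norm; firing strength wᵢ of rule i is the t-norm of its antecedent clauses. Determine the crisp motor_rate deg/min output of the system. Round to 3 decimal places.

R1 (z=3.3): hot=0.80, moderate=0.79; AND[min(a, b)] → w = 0.79
R2 (z=3.0): ¬warm=1−0.87=0.13, ¬moderate=1−0.79=0.21; AND[min(a, b)] → w = 0.13
R3 (z=4.0): large=0.63, hot=0.80; AND[min(a, b)] → w = 0.63
Weighted average = (0.79·3.3 + 0.13·3.0 + 0.63·4.0) / (0.79 + 0.13 + 0.63)
  = 5.5170 / 1.5500 = 3.559

3.559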